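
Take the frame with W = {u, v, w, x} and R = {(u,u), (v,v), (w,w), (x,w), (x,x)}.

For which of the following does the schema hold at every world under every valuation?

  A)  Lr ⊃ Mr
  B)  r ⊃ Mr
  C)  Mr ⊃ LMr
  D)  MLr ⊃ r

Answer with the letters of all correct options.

A, B

R is reflexive: each world relates to itself.
R is not symmetric: x R w but not w R x.
R is not euclidean: x R w and x R x but not w R x.
R is serial: every world has an R-successor.
(A) axiom D: valid iff R is serial. R is serial — valid.
(B) r ⊃ Mr (the dual of axiom T) characterises the reflexive frames. R is reflexive — valid.
(C) Mr ⊃ LMr is axiom 5; it is valid on a frame exactly when R is euclidean. R is not euclidean, so not valid.
(D) MLr ⊃ r (the dual of axiom B) characterises the symmetric frames. R is not symmetric — not valid.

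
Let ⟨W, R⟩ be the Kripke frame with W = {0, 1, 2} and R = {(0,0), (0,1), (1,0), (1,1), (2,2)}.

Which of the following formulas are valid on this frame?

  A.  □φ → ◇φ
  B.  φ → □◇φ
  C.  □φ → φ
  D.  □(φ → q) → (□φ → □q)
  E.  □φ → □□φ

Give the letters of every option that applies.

R is reflexive: each world relates to itself.
R is symmetric: every R-edge is matched by its reverse.
R is transitive: R is closed under composition.
R is serial: every world has an R-successor.
(A) □φ → ◇φ is axiom D, which corresponds to seriality. R is serial — valid.
(B) φ → □◇φ is axiom B; it is valid on a frame exactly when R is symmetric. R is symmetric, so valid.
(C) axiom T: valid iff R is reflexive. R is reflexive — valid.
(D) □(φ → q) → (□φ → □q) is the K axiom; it holds on all frames — valid.
(E) □φ → □□φ is axiom 4; it is valid on a frame exactly when R is transitive. R is transitive, so valid.

A, B, C, D, E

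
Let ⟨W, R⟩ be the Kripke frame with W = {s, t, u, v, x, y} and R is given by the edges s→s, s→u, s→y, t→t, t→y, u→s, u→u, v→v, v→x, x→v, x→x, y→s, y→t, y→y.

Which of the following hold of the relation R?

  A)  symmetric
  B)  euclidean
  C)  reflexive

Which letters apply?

(A) symmetric: every R-edge is matched by its reverse.
(B) not euclidean: s R u and s R y but not u R y.
(C) reflexive: each world relates to itself.

A, C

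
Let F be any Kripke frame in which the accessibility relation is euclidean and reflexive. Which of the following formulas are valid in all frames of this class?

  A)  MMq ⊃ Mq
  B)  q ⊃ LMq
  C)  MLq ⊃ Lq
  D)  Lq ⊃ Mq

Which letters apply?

A, B, C, D

A reflexive euclidean relation is also symmetric (from wRw and wRv the euclidean condition gives vRw) and hence transitive; it is an equivalence relation.
(A) MMq ⊃ Mq is the dual of axiom 4, which corresponds to transitivity. Every such R is transitive — valid.
(B) axiom B: valid iff R is symmetric. Every such R is symmetric — valid.
(C) MLq ⊃ Lq (the dual of axiom 5) characterises the euclidean frames. Every such R is euclidean — valid.
(D) Lq ⊃ Mq is axiom D, which corresponds to seriality. Every such R is serial — valid.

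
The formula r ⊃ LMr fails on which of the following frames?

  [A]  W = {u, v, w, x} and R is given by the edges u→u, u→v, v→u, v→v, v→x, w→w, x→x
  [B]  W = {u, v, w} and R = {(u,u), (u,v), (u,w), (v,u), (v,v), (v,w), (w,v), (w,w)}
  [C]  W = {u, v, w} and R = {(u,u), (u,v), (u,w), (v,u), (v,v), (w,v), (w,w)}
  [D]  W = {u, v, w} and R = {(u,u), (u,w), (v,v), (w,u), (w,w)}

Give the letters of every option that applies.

A, B, C

The schema r ⊃ LMr is axiom B; it is valid on a frame iff R is symmetric.
(A) R is not symmetric (v R x but not x R v), so the schema fails here.
(B) R is not symmetric (u R w but not w R u), so the schema fails here.
(C) R is not symmetric (u R w but not w R u), so the schema fails here.
(D) R is symmetric (every R-edge is matched by its reverse), so the schema is valid here.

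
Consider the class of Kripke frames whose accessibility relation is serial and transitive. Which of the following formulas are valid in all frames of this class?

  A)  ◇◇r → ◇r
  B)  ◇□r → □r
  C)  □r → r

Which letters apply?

(A) ◇◇r → ◇r is the dual of axiom 4, which corresponds to transitivity. Every such R is transitive — valid.
(B) ◇□r → □r is the dual of axiom 5; it is valid on a frame exactly when R is euclidean. Such an R need not be euclidean, so not valid.
(C) axiom T: valid iff R is reflexive. Such an R need not be reflexive — not valid.

A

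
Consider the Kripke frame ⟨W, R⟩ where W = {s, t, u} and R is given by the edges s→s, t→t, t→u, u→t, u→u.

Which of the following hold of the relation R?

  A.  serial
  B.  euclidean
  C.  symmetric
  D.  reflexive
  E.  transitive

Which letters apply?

(A) serial: every world has an R-successor.
(B) euclidean: any two R-successors of the same world are R-related.
(C) symmetric: every R-edge is matched by its reverse.
(D) reflexive: each world relates to itself.
(E) transitive: R is closed under composition.

A, B, C, D, E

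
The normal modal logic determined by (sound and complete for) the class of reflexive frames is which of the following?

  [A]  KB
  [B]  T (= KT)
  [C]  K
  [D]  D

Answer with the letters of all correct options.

(A) KB is determined by the class of symmetric frames.
(B) T (= KT) is determined by exactly this class.
(C) K is determined by the class of arbitrary frames.
(D) D is determined by the class of serial frames.

B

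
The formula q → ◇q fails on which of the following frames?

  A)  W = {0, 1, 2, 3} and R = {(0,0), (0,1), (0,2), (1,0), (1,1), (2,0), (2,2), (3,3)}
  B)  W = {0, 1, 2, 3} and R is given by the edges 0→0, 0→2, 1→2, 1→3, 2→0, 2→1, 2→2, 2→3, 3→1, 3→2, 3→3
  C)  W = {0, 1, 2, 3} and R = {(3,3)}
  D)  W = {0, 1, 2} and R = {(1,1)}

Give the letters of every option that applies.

B, C, D

The schema q → ◇q is the dual of axiom T; it is valid on a frame iff R is reflexive.
(A) R is reflexive (each world relates to itself), so the schema is valid here.
(B) R is not reflexive (not 1 R 1), so the schema fails here.
(C) R is not reflexive (not 0 R 0), so the schema fails here.
(D) R is not reflexive (not 0 R 0), so the schema fails here.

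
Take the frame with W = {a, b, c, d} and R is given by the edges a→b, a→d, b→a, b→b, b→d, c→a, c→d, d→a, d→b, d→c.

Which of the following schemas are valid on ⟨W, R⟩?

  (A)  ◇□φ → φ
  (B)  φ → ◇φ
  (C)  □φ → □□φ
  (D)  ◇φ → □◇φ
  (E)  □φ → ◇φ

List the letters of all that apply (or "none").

R is not reflexive: not a R a.
R is not symmetric: c R a but not a R c.
R is not transitive: a R b and b R a but not a R a.
R is not euclidean: d R a and d R c but not a R c.
R is serial: every world has an R-successor.
(A) ◇□φ → φ is the dual of axiom B; it is valid on a frame exactly when R is symmetric. R is not symmetric, so not valid.
(B) φ → ◇φ is the dual of axiom T, which corresponds to reflexivity. R is not reflexive — not valid.
(C) □φ → □□φ is axiom 4; it is valid on a frame exactly when R is transitive. R is not transitive, so not valid.
(D) ◇φ → □◇φ is axiom 5, which corresponds to the euclidean property. R is not euclidean — not valid.
(E) □φ → ◇φ is axiom D; it is valid on a frame exactly when R is serial. R is serial, so valid.

E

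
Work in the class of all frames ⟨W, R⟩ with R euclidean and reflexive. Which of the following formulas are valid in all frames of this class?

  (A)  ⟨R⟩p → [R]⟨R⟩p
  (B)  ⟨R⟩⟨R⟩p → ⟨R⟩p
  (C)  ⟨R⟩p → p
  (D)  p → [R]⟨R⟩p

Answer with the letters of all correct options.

A reflexive euclidean relation is also symmetric (from wRw and wRv the euclidean condition gives vRw) and hence transitive; it is an equivalence relation.
(A) ⟨R⟩p → [R]⟨R⟩p is axiom 5, which corresponds to the euclidean property. Every such R is euclidean — valid.
(B) ⟨R⟩⟨R⟩p → ⟨R⟩p is the dual of axiom 4; it is valid on a frame exactly when R is transitive. Every such R is transitive, so valid.
(C) ⟨R⟩p → p (the converse of T) corresponds to R being a subset of the identity. Such an R need not be a subset of the identity, so not valid.
(D) p → [R]⟨R⟩p is axiom B; it is valid on a frame exactly when R is symmetric. Every such R is symmetric, so valid.

A, B, D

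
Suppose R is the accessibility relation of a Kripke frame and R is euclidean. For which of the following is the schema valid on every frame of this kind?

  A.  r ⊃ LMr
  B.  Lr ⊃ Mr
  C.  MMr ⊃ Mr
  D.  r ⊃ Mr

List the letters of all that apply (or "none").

(A) r ⊃ LMr is axiom B; it is valid on a frame exactly when R is symmetric. Such an R need not be symmetric, so not valid.
(B) Lr ⊃ Mr is axiom D; it is valid on a frame exactly when R is serial. Such an R need not be serial, so not valid.
(C) the dual of axiom 4: valid iff R is transitive. Such an R need not be transitive — not valid.
(D) the dual of axiom T: valid iff R is reflexive. Such an R need not be reflexive — not valid.

none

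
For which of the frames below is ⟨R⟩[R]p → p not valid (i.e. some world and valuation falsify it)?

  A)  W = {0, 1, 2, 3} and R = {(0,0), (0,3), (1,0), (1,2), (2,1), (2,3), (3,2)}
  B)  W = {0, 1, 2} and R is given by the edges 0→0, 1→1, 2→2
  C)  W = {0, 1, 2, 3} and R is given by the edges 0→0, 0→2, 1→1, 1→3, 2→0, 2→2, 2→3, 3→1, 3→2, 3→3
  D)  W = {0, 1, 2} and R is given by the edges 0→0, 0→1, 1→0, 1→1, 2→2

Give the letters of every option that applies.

The schema ⟨R⟩[R]p → p is the dual of axiom B; it is valid on a frame iff R is symmetric.
(A) R is not symmetric (0 R 3 but not 3 R 0), so the schema fails here.
(B) R is symmetric (every R-edge is matched by its reverse), so the schema is valid here.
(C) R is symmetric (every R-edge is matched by its reverse), so the schema is valid here.
(D) R is symmetric (every R-edge is matched by its reverse), so the schema is valid here.

A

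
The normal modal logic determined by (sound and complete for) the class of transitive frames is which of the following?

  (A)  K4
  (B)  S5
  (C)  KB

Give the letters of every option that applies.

A

(A) K4 is determined by exactly this class.
(B) S5 is determined by the class of reflexive, symmetric, and transitive frames.
(C) KB is determined by the class of symmetric frames.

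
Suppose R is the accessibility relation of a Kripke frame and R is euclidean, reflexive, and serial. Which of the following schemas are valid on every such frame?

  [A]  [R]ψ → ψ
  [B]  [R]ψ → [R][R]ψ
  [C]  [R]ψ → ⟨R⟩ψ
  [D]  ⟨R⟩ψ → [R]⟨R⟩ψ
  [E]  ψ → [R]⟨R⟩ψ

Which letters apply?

A, B, C, D, E

A relation that is euclidean, reflexive, and serial is also symmetric and transitive.
(A) [R]ψ → ψ is axiom T, which corresponds to reflexivity. Every such R is reflexive — valid.
(B) [R]ψ → [R][R]ψ is axiom 4, which corresponds to transitivity. Every such R is transitive — valid.
(C) [R]ψ → ⟨R⟩ψ (axiom D) characterises the serial frames. Every such R is serial — valid.
(D) ⟨R⟩ψ → [R]⟨R⟩ψ (axiom 5) characterises the euclidean frames. Every such R is euclidean — valid.
(E) axiom B: valid iff R is symmetric. Every such R is symmetric — valid.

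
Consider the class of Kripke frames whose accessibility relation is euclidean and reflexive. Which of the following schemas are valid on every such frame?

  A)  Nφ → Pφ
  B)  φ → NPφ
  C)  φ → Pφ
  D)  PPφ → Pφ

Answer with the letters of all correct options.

A reflexive euclidean relation is also symmetric (from wRw and wRv the euclidean condition gives vRw) and hence transitive; it is an equivalence relation.
(A) axiom D: valid iff R is serial. Every such R is serial — valid.
(B) φ → NPφ is axiom B; it is valid on a frame exactly when R is symmetric. Every such R is symmetric, so valid.
(C) φ → Pφ is the dual of axiom T, which corresponds to reflexivity. Every such R is reflexive — valid.
(D) PPφ → Pφ (the dual of axiom 4) characterises the transitive frames. Every such R is transitive — valid.

A, B, C, D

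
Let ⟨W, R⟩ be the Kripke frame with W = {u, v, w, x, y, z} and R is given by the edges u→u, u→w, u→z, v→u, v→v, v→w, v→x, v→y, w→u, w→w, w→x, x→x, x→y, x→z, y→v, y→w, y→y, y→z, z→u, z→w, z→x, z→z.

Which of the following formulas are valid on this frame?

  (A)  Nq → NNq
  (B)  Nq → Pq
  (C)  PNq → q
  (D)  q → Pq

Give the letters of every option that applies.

R is reflexive: each world relates to itself.
R is not symmetric: v R u but not u R v.
R is not transitive: u R w and w R x but not u R x.
R is serial: every world has an R-successor.
(A) Nq → NNq is axiom 4; it is valid on a frame exactly when R is transitive. R is not transitive, so not valid.
(B) Nq → Pq (axiom D) characterises the serial frames. R is serial — valid.
(C) PNq → q (the dual of axiom B) characterises the symmetric frames. R is not symmetric — not valid.
(D) the dual of axiom T: valid iff R is reflexive. R is reflexive — valid.

B, D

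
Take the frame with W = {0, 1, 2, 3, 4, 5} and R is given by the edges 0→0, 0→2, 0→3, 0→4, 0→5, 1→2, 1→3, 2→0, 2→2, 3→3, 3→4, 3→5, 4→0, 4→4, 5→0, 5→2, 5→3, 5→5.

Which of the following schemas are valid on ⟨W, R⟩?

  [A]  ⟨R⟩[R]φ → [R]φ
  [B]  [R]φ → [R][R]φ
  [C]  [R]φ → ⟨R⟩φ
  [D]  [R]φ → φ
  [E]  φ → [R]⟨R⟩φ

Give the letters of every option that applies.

R is not reflexive: not 1 R 1.
R is not symmetric: 0 R 3 but not 3 R 0.
R is not transitive: 1 R 2 and 2 R 0 but not 1 R 0.
R is not euclidean: 0 R 2 and 0 R 3 but not 2 R 3.
R is serial: every world has an R-successor.
(A) ⟨R⟩[R]φ → [R]φ is the dual of axiom 5, which corresponds to the euclidean property. R is not euclidean — not valid.
(B) [R]φ → [R][R]φ is axiom 4, which corresponds to transitivity. R is not transitive — not valid.
(C) axiom D: valid iff R is serial. R is serial — valid.
(D) [R]φ → φ is axiom T; it is valid on a frame exactly when R is reflexive. R is not reflexive, so not valid.
(E) φ → [R]⟨R⟩φ is axiom B, which corresponds to symmetry. R is not symmetric — not valid.

C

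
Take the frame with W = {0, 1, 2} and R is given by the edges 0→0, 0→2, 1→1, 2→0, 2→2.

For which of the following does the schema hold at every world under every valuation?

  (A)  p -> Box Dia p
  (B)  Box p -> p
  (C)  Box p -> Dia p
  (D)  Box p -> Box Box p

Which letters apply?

A, B, C, D

R is reflexive: each world relates to itself.
R is symmetric: every R-edge is matched by its reverse.
R is transitive: R is closed under composition.
R is serial: every world has an R-successor.
(A) p -> Box Dia p is axiom B, which corresponds to symmetry. R is symmetric — valid.
(B) axiom T: valid iff R is reflexive. R is reflexive — valid.
(C) Box p -> Dia p (axiom D) characterises the serial frames. R is serial — valid.
(D) Box p -> Box Box p is axiom 4, which corresponds to transitivity. R is transitive — valid.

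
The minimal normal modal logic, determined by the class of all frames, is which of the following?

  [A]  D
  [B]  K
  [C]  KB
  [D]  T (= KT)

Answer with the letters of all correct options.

(A) D is determined by the class of serial frames.
(B) K is determined by exactly this class.
(C) KB is determined by the class of symmetric frames.
(D) T (= KT) is determined by the class of reflexive frames.

B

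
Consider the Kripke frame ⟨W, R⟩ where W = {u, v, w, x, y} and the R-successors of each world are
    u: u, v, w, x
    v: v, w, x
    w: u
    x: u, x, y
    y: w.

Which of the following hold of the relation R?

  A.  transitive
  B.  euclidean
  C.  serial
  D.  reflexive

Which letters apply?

C

(A) not transitive: u R x and x R y but not u R y.
(B) not euclidean: u R v and u R u but not v R u.
(C) serial: every world has an R-successor.
(D) not reflexive: not w R w.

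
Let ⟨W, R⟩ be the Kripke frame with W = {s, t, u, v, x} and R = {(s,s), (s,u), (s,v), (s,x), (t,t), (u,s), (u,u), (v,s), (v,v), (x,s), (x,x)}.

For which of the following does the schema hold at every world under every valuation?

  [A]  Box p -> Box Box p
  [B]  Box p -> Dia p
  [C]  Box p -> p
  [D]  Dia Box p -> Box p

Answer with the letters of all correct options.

B, C

R is reflexive: each world relates to itself.
R is not transitive: u R s and s R v but not u R v.
R is not euclidean: s R u and s R v but not u R v.
R is serial: every world has an R-successor.
(A) axiom 4: valid iff R is transitive. R is not transitive — not valid.
(B) Box p -> Dia p is axiom D; it is valid on a frame exactly when R is serial. R is serial, so valid.
(C) Box p -> p (axiom T) characterises the reflexive frames. R is reflexive — valid.
(D) Dia Box p -> Box p (the dual of axiom 5) characterises the euclidean frames. R is not euclidean — not valid.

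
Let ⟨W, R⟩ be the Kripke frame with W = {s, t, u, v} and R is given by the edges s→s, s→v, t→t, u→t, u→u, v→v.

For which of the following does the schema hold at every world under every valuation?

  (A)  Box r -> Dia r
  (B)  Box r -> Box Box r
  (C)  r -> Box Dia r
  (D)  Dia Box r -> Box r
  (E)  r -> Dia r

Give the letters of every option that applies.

A, B, E

R is reflexive: each world relates to itself.
R is not symmetric: s R v but not v R s.
R is transitive: R is closed under composition.
R is not euclidean: s R v and s R s but not v R s.
R is serial: every world has an R-successor.
(A) Box r -> Dia r (axiom D) characterises the serial frames. R is serial — valid.
(B) Box r -> Box Box r (axiom 4) characterises the transitive frames. R is transitive — valid.
(C) axiom B: valid iff R is symmetric. R is not symmetric — not valid.
(D) Dia Box r -> Box r is the dual of axiom 5, which corresponds to the euclidean property. R is not euclidean — not valid.
(E) r -> Dia r is the dual of axiom T, which corresponds to reflexivity. R is reflexive — valid.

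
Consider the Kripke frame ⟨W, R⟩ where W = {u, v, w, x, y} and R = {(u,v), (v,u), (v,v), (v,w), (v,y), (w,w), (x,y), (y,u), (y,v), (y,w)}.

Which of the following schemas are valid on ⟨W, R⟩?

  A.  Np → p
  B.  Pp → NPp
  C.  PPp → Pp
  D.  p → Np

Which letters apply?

none

R is not reflexive: not u R u.
R is not transitive: u R v and v R u but not u R u.
R is not euclidean: v R u and v R w but not u R w.
R is not a subset of the identity: u R v with u ≠ v.
(A) Np → p (axiom T) characterises the reflexive frames. R is not reflexive — not valid.
(B) Pp → NPp is axiom 5, which corresponds to the euclidean property. R is not euclidean — not valid.
(C) the dual of axiom 4: valid iff R is transitive. R is not transitive — not valid.
(D) p → Np is equivalent to ◇p→p; it holds exactly when R ⊆ identity. Here R ⊄ identity — not valid.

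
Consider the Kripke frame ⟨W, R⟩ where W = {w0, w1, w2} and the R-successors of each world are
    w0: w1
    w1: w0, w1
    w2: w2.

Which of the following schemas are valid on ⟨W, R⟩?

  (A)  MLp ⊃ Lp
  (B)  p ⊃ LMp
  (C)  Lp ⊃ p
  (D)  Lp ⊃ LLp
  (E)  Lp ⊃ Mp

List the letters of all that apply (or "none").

R is not reflexive: not w0 R w0.
R is symmetric: every R-edge is matched by its reverse.
R is not transitive: w0 R w1 and w1 R w0 but not w0 R w0.
R is not euclidean: w1 R w0 and w1 R w0 but not w0 R w0.
R is serial: every world has an R-successor.
(A) MLp ⊃ Lp is the dual of axiom 5; it is valid on a frame exactly when R is euclidean. R is not euclidean, so not valid.
(B) p ⊃ LMp is axiom B; it is valid on a frame exactly when R is symmetric. R is symmetric, so valid.
(C) Lp ⊃ p (axiom T) characterises the reflexive frames. R is not reflexive — not valid.
(D) axiom 4: valid iff R is transitive. R is not transitive — not valid.
(E) axiom D: valid iff R is serial. R is serial — valid.

B, E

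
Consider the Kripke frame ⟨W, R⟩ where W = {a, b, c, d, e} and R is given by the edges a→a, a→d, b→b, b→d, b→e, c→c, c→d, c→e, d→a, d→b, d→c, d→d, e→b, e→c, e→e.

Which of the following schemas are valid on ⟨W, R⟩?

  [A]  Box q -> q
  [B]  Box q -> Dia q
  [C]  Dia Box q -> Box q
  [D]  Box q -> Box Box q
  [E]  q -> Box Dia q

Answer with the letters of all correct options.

R is reflexive: each world relates to itself.
R is symmetric: every R-edge is matched by its reverse.
R is not transitive: a R d and d R b but not a R b.
R is not euclidean: b R d and b R e but not d R e.
R is serial: every world has an R-successor.
(A) axiom T: valid iff R is reflexive. R is reflexive — valid.
(B) Box q -> Dia q is axiom D, which corresponds to seriality. R is serial — valid.
(C) Dia Box q -> Box q is the dual of axiom 5; it is valid on a frame exactly when R is euclidean. R is not euclidean, so not valid.
(D) Box q -> Box Box q (axiom 4) characterises the transitive frames. R is not transitive — not valid.
(E) q -> Box Dia q (axiom B) characterises the symmetric frames. R is symmetric — valid.

A, B, E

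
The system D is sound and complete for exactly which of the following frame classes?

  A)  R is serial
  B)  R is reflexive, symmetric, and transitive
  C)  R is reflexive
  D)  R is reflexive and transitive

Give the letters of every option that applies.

A

(A) D is sound and complete for exactly this class.
(B) this class determines S5, not D.
(C) this class determines T (= KT), not D.
(D) this class determines S4, not D.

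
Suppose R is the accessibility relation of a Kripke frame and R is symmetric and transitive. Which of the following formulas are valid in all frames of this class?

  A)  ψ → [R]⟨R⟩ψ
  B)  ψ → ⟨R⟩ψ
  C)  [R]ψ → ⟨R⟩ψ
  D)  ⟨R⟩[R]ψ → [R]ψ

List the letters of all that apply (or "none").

A symmetric transitive relation is euclidean (uRv and uRw give vRu by symmetry, then vRw by transitivity).
(A) ψ → [R]⟨R⟩ψ is axiom B; it is valid on a frame exactly when R is symmetric. Every such R is symmetric, so valid.
(B) ψ → ⟨R⟩ψ is the dual of axiom T, which corresponds to reflexivity. Such an R need not be reflexive — not valid.
(C) [R]ψ → ⟨R⟩ψ is axiom D, which corresponds to seriality. Such an R need not be serial — not valid.
(D) ⟨R⟩[R]ψ → [R]ψ is the dual of axiom 5, which corresponds to the euclidean property. Every such R is euclidean — valid.

A, D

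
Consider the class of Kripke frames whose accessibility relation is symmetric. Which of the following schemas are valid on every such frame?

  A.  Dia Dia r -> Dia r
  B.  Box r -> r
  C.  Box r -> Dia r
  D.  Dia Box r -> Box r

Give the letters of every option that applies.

(A) Dia Dia r -> Dia r is the dual of axiom 4; it is valid on a frame exactly when R is transitive. Such an R need not be transitive, so not valid.
(B) Box r -> r (axiom T) characterises the reflexive frames. Such an R need not be reflexive — not valid.
(C) Box r -> Dia r is axiom D, which corresponds to seriality. Such an R need not be serial — not valid.
(D) Dia Box r -> Box r (the dual of axiom 5) characterises the euclidean frames. Such an R need not be euclidean — not valid.

none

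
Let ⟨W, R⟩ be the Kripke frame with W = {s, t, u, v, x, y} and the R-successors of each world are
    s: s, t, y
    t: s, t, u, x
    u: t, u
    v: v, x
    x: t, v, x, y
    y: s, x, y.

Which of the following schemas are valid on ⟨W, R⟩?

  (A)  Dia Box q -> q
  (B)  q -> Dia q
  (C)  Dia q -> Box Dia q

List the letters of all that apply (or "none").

R is reflexive: each world relates to itself.
R is symmetric: every R-edge is matched by its reverse.
R is not euclidean: s R t and s R y but not t R y.
(A) Dia Box q -> q (the dual of axiom B) characterises the symmetric frames. R is symmetric — valid.
(B) q -> Dia q is the dual of axiom T; it is valid on a frame exactly when R is reflexive. R is reflexive, so valid.
(C) Dia q -> Box Dia q is axiom 5; it is valid on a frame exactly when R is euclidean. R is not euclidean, so not valid.

A, B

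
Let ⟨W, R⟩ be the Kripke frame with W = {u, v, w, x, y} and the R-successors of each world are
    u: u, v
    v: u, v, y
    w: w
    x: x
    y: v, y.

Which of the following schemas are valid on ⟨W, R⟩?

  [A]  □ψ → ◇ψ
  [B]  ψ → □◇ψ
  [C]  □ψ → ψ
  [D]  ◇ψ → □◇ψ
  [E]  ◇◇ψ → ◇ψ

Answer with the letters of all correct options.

R is reflexive: each world relates to itself.
R is symmetric: every R-edge is matched by its reverse.
R is not transitive: u R v and v R y but not u R y.
R is not euclidean: v R u and v R y but not u R y.
R is serial: every world has an R-successor.
(A) □ψ → ◇ψ is axiom D, which corresponds to seriality. R is serial — valid.
(B) ψ → □◇ψ is axiom B; it is valid on a frame exactly when R is symmetric. R is symmetric, so valid.
(C) □ψ → ψ is axiom T, which corresponds to reflexivity. R is reflexive — valid.
(D) axiom 5: valid iff R is euclidean. R is not euclidean — not valid.
(E) the dual of axiom 4: valid iff R is transitive. R is not transitive — not valid.

A, B, C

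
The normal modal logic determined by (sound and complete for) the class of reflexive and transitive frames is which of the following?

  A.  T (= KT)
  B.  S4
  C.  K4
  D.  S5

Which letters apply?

(A) T (= KT) is determined by the class of reflexive frames.
(B) S4 is determined by exactly this class.
(C) K4 is determined by the class of transitive frames.
(D) S5 is determined by the class of reflexive, symmetric, and transitive frames.

B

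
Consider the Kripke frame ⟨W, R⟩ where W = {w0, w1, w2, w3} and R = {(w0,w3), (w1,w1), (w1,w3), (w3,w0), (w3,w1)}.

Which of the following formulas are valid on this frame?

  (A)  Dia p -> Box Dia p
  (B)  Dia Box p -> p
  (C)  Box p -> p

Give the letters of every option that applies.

R is not reflexive: not w0 R w0.
R is symmetric: every R-edge is matched by its reverse.
R is not euclidean: w3 R w0 and w3 R w1 but not w0 R w1.
(A) axiom 5: valid iff R is euclidean. R is not euclidean — not valid.
(B) Dia Box p -> p is the dual of axiom B, which corresponds to symmetry. R is symmetric — valid.
(C) Box p -> p is axiom T; it is valid on a frame exactly when R is reflexive. R is not reflexive, so not valid.

B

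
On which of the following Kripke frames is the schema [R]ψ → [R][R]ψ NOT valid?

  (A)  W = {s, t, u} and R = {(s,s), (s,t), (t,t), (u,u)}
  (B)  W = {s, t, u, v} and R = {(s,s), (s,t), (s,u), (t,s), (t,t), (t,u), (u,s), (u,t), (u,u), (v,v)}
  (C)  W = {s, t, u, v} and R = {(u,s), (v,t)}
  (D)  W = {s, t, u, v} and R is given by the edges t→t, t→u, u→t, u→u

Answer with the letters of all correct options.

The schema [R]ψ → [R][R]ψ is axiom 4; it is valid on a frame iff R is transitive.
(A) R is transitive (R is closed under composition), so the schema is valid here.
(B) R is transitive (R is closed under composition), so the schema is valid here.
(C) R is transitive (R is closed under composition), so the schema is valid here.
(D) R is transitive (R is closed under composition), so the schema is valid here.

none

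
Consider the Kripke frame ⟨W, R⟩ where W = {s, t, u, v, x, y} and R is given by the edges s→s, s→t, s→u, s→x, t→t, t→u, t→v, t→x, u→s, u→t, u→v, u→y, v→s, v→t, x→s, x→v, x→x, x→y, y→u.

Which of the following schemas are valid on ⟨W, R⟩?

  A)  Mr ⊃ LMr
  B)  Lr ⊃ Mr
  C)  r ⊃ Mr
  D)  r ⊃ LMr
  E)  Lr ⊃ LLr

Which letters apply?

B

R is not reflexive: not u R u.
R is not symmetric: s R t but not t R s.
R is not transitive: s R t and t R v but not s R v.
R is not euclidean: s R t and s R s but not t R s.
R is serial: every world has an R-successor.
(A) Mr ⊃ LMr (axiom 5) characterises the euclidean frames. R is not euclidean — not valid.
(B) Lr ⊃ Mr (axiom D) characterises the serial frames. R is serial — valid.
(C) r ⊃ Mr is the dual of axiom T; it is valid on a frame exactly when R is reflexive. R is not reflexive, so not valid.
(D) r ⊃ LMr is axiom B, which corresponds to symmetry. R is not symmetric — not valid.
(E) Lr ⊃ LLr is axiom 4, which corresponds to transitivity. R is not transitive — not valid.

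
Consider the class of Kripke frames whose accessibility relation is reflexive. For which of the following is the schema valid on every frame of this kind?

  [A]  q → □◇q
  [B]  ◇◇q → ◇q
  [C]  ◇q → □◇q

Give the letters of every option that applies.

none

A reflexive relation is serial.
(A) q → □◇q (axiom B) characterises the symmetric frames. Such an R need not be symmetric — not valid.
(B) ◇◇q → ◇q is the dual of axiom 4; it is valid on a frame exactly when R is transitive. Such an R need not be transitive, so not valid.
(C) axiom 5: valid iff R is euclidean. Such an R need not be euclidean — not valid.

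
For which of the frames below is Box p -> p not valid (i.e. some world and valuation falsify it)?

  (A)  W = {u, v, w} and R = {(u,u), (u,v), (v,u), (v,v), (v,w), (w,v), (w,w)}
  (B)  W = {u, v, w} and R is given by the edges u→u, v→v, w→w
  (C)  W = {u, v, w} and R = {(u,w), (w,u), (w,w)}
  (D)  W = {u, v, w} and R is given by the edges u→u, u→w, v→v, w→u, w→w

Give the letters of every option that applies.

C

The schema Box p -> p is axiom T; it is valid on a frame iff R is reflexive.
(A) R is reflexive (each world relates to itself), so the schema is valid here.
(B) R is reflexive (each world relates to itself), so the schema is valid here.
(C) R is not reflexive (not u R u), so the schema fails here.
(D) R is reflexive (each world relates to itself), so the schema is valid here.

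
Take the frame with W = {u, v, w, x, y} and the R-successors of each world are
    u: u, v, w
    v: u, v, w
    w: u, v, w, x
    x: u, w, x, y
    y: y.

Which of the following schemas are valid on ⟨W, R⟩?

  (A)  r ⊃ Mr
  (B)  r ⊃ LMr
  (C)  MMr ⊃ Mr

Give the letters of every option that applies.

R is reflexive: each world relates to itself.
R is not symmetric: x R u but not u R x.
R is not transitive: u R w and w R x but not u R x.
(A) r ⊃ Mr (the dual of axiom T) characterises the reflexive frames. R is reflexive — valid.
(B) axiom B: valid iff R is symmetric. R is not symmetric — not valid.
(C) MMr ⊃ Mr is the dual of axiom 4; it is valid on a frame exactly when R is transitive. R is not transitive, so not valid.

A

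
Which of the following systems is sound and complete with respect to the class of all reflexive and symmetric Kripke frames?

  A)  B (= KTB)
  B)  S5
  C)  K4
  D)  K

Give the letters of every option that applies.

A

(A) B (= KTB) is determined by exactly this class.
(B) S5 is determined by the class of reflexive, symmetric, and transitive frames.
(C) K4 is determined by the class of transitive frames.
(D) K is determined by the class of arbitrary frames.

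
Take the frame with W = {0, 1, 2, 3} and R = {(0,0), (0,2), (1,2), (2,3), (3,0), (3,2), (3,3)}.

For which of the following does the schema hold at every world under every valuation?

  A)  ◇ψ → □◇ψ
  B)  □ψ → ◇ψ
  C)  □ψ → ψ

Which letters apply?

R is not reflexive: not 1 R 1.
R is not euclidean: 0 R 2 and 0 R 0 but not 2 R 0.
R is serial: every world has an R-successor.
(A) ◇ψ → □◇ψ (axiom 5) characterises the euclidean frames. R is not euclidean — not valid.
(B) □ψ → ◇ψ (axiom D) characterises the serial frames. R is serial — valid.
(C) □ψ → ψ is axiom T; it is valid on a frame exactly when R is reflexive. R is not reflexive, so not valid.

B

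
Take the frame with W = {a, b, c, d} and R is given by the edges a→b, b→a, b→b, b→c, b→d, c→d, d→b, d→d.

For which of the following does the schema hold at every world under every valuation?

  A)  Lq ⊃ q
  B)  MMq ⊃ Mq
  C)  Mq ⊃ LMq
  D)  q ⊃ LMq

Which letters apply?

R is not reflexive: not a R a.
R is not symmetric: b R c but not c R b.
R is not transitive: a R b and b R a but not a R a.
R is not euclidean: b R a and b R c but not a R c.
(A) axiom T: valid iff R is reflexive. R is not reflexive — not valid.
(B) the dual of axiom 4: valid iff R is transitive. R is not transitive — not valid.
(C) Mq ⊃ LMq is axiom 5, which corresponds to the euclidean property. R is not euclidean — not valid.
(D) axiom B: valid iff R is symmetric. R is not symmetric — not valid.

none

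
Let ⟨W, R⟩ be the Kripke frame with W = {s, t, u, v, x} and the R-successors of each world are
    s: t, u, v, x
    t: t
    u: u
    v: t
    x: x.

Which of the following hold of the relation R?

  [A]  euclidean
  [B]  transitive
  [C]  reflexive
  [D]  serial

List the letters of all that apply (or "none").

B, D

(A) not euclidean: s R t and s R u but not t R u.
(B) transitive: R is closed under composition.
(C) not reflexive: not s R s.
(D) serial: every world has an R-successor.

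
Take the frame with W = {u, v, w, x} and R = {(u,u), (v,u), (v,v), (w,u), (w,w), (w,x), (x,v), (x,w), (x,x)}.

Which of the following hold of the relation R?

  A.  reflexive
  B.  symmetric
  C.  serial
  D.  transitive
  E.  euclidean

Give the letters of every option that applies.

(A) reflexive: each world relates to itself.
(B) not symmetric: v R u but not u R v.
(C) serial: every world has an R-successor.
(D) not transitive: w R x and x R v but not w R v.
(E) not euclidean: v R u and v R v but not u R v.

A, C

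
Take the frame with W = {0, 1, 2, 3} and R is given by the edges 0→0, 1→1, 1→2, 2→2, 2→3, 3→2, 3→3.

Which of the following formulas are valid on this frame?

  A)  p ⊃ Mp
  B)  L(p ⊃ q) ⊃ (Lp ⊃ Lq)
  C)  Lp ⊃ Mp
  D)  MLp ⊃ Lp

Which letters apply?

A, B, C

R is reflexive: each world relates to itself.
R is not euclidean: 1 R 2 and 1 R 1 but not 2 R 1.
R is serial: every world has an R-successor.
(A) p ⊃ Mp (the dual of axiom T) characterises the reflexive frames. R is reflexive — valid.
(B) L(p ⊃ q) ⊃ (Lp ⊃ Lq) is the K axiom; it holds on all frames — valid.
(C) Lp ⊃ Mp is axiom D, which corresponds to seriality. R is serial — valid.
(D) MLp ⊃ Lp is the dual of axiom 5, which corresponds to the euclidean property. R is not euclidean — not valid.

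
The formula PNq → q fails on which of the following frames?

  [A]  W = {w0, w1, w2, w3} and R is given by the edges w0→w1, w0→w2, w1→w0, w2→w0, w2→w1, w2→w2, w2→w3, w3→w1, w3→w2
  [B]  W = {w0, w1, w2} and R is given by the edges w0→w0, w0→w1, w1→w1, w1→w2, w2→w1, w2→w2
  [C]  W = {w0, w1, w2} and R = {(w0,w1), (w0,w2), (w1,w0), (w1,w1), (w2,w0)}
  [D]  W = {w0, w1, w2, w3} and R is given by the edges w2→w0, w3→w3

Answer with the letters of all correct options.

The schema PNq → q is the dual of axiom B; it is valid on a frame iff R is symmetric.
(A) R is not symmetric (w2 R w1 but not w1 R w2), so the schema fails here.
(B) R is not symmetric (w0 R w1 but not w1 R w0), so the schema fails here.
(C) R is symmetric (every R-edge is matched by its reverse), so the schema is valid here.
(D) R is not symmetric (w2 R w0 but not w0 R w2), so the schema fails here.

A, B, D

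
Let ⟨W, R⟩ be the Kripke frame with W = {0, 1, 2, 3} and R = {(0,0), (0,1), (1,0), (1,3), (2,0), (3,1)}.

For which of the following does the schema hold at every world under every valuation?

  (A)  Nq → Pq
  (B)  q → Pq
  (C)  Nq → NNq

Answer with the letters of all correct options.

R is not reflexive: not 1 R 1.
R is not transitive: 0 R 1 and 1 R 3 but not 0 R 3.
R is serial: every world has an R-successor.
(A) Nq → Pq is axiom D; it is valid on a frame exactly when R is serial. R is serial, so valid.
(B) q → Pq is the dual of axiom T; it is valid on a frame exactly when R is reflexive. R is not reflexive, so not valid.
(C) Nq → NNq (axiom 4) characterises the transitive frames. R is not transitive — not valid.

A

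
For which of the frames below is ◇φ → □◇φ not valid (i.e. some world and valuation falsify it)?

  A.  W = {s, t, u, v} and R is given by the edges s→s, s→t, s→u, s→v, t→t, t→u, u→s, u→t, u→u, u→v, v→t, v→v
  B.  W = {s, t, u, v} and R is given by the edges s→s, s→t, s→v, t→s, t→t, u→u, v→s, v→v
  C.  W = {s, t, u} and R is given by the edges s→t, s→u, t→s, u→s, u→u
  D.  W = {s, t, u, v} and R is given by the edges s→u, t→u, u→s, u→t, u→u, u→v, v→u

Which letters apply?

A, B, C, D

The schema ◇φ → □◇φ is axiom 5; it is valid on a frame iff R is euclidean.
(A) R is not euclidean (s R t and s R s but not t R s), so the schema fails here.
(B) R is not euclidean (s R t and s R v but not t R v), so the schema fails here.
(C) R is not euclidean (s R t and s R u but not t R u), so the schema fails here.
(D) R is not euclidean (u R s and u R t but not s R t), so the schema fails here.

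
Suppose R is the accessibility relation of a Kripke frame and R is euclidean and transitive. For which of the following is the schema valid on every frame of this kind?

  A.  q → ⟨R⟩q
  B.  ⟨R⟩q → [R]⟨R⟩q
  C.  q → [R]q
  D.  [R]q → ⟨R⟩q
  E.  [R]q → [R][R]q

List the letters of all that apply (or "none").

B, E

(A) q → ⟨R⟩q (the dual of axiom T) characterises the reflexive frames. Such an R need not be reflexive — not valid.
(B) ⟨R⟩q → [R]⟨R⟩q (axiom 5) characterises the euclidean frames. Every such R is euclidean — valid.
(C) q → [R]q is valid only on frames where every R-edge is a self-loop. Such an R need not be a subset of the identity — not valid.
(D) [R]q → ⟨R⟩q is axiom D; it is valid on a frame exactly when R is serial. Such an R need not be serial, so not valid.
(E) [R]q → [R][R]q is axiom 4, which corresponds to transitivity. Every such R is transitive — valid.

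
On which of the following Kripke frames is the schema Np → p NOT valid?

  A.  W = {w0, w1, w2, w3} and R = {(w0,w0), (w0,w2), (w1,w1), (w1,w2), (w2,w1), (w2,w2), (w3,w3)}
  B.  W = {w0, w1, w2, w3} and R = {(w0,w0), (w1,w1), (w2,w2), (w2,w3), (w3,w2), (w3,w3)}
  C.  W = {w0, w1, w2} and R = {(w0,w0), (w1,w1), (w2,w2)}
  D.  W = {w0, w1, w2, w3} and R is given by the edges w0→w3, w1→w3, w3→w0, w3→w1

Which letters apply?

D

The schema Np → p is axiom T; it is valid on a frame iff R is reflexive.
(A) R is reflexive (each world relates to itself), so the schema is valid here.
(B) R is reflexive (each world relates to itself), so the schema is valid here.
(C) R is reflexive (each world relates to itself), so the schema is valid here.
(D) R is not reflexive (not w0 R w0), so the schema fails here.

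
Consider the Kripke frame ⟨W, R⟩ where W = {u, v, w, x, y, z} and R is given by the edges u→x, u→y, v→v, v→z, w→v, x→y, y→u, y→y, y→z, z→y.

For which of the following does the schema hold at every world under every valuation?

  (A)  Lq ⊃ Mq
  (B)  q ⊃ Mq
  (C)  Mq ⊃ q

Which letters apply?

R is not reflexive: not u R u.
R is serial: every world has an R-successor.
R is not a subset of the identity: u R x with u ≠ x.
(A) Lq ⊃ Mq (axiom D) characterises the serial frames. R is serial — valid.
(B) q ⊃ Mq is the dual of axiom T; it is valid on a frame exactly when R is reflexive. R is not reflexive, so not valid.
(C) Mq ⊃ q is valid only on frames where every R-edge is a self-loop. Here R ⊄ identity — not valid.

A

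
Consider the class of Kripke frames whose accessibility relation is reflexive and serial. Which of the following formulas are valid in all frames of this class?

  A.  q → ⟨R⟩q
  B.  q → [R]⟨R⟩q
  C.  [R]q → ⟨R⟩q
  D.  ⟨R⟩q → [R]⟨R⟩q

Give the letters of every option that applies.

(A) the dual of axiom T: valid iff R is reflexive. Every such R is reflexive — valid.
(B) q → [R]⟨R⟩q is axiom B; it is valid on a frame exactly when R is symmetric. Such an R need not be symmetric, so not valid.
(C) [R]q → ⟨R⟩q is axiom D; it is valid on a frame exactly when R is serial. Every such R is serial, so valid.
(D) ⟨R⟩q → [R]⟨R⟩q is axiom 5; it is valid on a frame exactly when R is euclidean. Such an R need not be euclidean, so not valid.

A, C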